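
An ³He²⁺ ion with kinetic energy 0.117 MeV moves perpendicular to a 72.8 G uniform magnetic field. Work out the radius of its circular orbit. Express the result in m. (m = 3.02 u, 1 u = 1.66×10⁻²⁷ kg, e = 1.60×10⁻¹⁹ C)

r ≈ 5.88 m

Convert the energy: K = 0.117 MeV = 1.87×10^-14 J.
v = √(2K/m) = √(2·1.87×10^-14/5.01×10^-27) = 2.73×10^6 m/s.
r = mv/(qB) = (5.01×10^-27)(2.73×10^6) / [(2×1.60×10^-19)(7.28×10^-3)] = 5.88 m.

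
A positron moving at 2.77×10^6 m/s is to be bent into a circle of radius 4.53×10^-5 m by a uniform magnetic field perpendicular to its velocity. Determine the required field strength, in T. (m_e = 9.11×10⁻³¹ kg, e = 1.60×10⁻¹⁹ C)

B ≈ 0.348 T

qvB = mv²/r gives B = mv/(qr).
B = (9.11×10^-31)(2.77×10^6) / [(1×1.60×10^-19)(4.53×10^-5)] = 0.348 T.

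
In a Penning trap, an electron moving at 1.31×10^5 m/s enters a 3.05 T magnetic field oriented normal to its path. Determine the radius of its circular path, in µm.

r ≈ 0.245 µm

The magnetic force provides the centripetal force: qvB = mv²/r, so r = mv/(qB).
r = (9.11×10^-31 kg)(1.31×10^5 m/s) / [(1×1.60×10^-19 C)(3.05 T)] = 2.45×10^-7 m.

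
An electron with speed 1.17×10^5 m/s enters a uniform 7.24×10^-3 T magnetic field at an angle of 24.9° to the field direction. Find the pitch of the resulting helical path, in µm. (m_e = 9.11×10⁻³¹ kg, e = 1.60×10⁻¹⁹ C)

The velocity component along B is v∥ = v cos24.9° = 1.06×10^5 m/s.
The cyclotron period T = 2πm/(qB) = 4.94×10^-9 s is set by m, q, B alone.
Pitch = v∥·T = (1.06×10^5)(4.94×10^-9) = 5.24×10^-4 m.

pitch ≈ 524 µm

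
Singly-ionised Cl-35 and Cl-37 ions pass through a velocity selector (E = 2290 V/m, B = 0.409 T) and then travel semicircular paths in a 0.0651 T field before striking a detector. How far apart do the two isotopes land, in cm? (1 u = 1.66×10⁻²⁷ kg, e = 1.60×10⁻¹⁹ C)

Δd ≈ 0.357 cm

Both emerge at v = E/B₁ = 5600 m/s.
r = mv/(qB₂), so r₁ = 0.03123 m and r₂ = 0.03302 m, giving Δr = 1.78×10^-3 m.
After a semicircle each ion lands a diameter 2r from the entry slit, so the separation is 2Δr = 3.57×10^-3 m.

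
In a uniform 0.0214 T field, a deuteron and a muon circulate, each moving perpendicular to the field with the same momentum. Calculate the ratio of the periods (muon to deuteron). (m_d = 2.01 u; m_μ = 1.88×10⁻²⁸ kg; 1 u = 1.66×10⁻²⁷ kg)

ratio ≈ 0.0563

T = 2πm/(qB) is independent of speed, so T₂/T₁ = (m₂/q₂)/(m₁/q₁).
T_{muon}/T_{deuteron} = (1.88×10^-28/1e) / (3.34×10^-27/1e) = 0.0563.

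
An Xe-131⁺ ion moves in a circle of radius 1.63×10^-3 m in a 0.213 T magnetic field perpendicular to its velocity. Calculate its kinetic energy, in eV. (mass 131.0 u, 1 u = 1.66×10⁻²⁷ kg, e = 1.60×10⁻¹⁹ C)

K ≈ 0.0443 eV

v = qBr/m = (1×1.60×10^-19)(0.213)(1.63×10^-3) / (2.17×10^-25) = 255 m/s.
K = ½mv² = 0.5·(2.17×10^-25)·(255)² = 7.10×10^-21 J = 0.0443 eV.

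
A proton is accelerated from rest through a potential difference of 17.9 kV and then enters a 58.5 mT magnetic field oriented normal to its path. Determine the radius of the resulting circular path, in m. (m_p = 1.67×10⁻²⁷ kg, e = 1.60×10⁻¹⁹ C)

r ≈ 0.330 m

The kinetic energy gained is K = qV = (1×1.60×10^-19)(1.79×10^4) = 2.86×10^-15 J.
v = √(2K/m) = 1.85×10^6 m/s.
r = mv/(qB) = (1.67×10^-27)(1.85×10^6) / [(1×1.60×10^-19)(0.0585)] = 0.330 m.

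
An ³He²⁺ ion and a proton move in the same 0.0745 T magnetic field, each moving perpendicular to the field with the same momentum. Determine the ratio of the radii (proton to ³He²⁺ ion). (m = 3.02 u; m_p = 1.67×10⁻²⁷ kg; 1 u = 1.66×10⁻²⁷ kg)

r = p/(qB) ⇒ at equal p, r ∝ 1/q.
r_{proton}/r_{³He²⁺ ion} = 2.00.

ratio ≈ 2.00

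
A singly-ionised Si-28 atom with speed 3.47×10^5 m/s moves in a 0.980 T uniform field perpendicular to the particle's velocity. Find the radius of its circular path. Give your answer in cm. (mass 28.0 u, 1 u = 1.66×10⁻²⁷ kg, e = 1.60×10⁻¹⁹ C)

The magnetic force provides the centripetal force: qvB = mv²/r, so r = mv/(qB).
r = (4.65×10^-26 kg)(3.47×10^5 m/s) / [(1×1.60×10^-19 C)(0.980 T)] = 0.103 m.

r ≈ 10.3 cm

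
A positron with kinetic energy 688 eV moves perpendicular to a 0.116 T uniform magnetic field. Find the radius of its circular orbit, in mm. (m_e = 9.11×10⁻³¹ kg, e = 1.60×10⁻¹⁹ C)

r ≈ 0.763 mm

Convert the energy: K = 688 eV = 1.10×10^-16 J.
v = √(2K/m) = √(2·1.10×10^-16/9.11×10^-31) = 1.55×10^7 m/s.
r = mv/(qB) = (9.11×10^-31)(1.55×10^7) / [(1×1.60×10^-19)(0.116)] = 7.63×10^-4 m.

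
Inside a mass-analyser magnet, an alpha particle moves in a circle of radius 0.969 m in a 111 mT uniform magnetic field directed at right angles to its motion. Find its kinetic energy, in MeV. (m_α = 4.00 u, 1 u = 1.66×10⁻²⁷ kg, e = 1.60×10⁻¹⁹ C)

K ≈ 0.558 MeV

v = qBr/m = (2×1.60×10^-19)(0.111)(0.969) / (6.64×10^-27) = 5.18×10^6 m/s.
K = ½mv² = 0.5·(6.64×10^-27)·(5.18×10^6)² = 8.92×10^-14 J = 0.558 MeV.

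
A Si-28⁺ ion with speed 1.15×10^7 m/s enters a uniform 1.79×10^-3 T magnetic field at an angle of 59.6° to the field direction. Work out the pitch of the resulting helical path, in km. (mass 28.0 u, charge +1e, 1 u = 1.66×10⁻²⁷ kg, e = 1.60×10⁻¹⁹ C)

The velocity component along B is v∥ = v cos59.6° = 5.82×10^6 m/s.
The cyclotron period T = 2πm/(qB) = 1.02×10^-3 s is set by m, q, B alone.
Pitch = v∥·T = (5.82×10^6)(1.02×10^-3) = 5930 m.

pitch ≈ 5.93 km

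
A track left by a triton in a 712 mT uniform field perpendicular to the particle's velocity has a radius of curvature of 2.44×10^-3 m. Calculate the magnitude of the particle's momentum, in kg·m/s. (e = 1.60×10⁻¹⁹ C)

p ≈ 2.78×10^-22 kg·m/s

Since qvB = mv²/r, the momentum p = mv = qBr.
p = (1×1.60×10^-19)(0.712)(2.44×10^-3) = 2.78×10^-22 kg·m/s.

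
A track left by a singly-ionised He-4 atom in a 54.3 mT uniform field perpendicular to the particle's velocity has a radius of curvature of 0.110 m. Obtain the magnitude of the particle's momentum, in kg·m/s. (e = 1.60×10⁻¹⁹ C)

p ≈ 9.56×10^-22 kg·m/s

Since qvB = mv²/r, the momentum p = mv = qBr.
p = (1×1.60×10^-19)(0.0543)(0.110) = 9.56×10^-22 kg·m/s.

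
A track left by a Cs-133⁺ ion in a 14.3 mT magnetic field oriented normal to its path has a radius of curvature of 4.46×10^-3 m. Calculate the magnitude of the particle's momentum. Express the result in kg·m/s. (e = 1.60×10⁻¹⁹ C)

Since qvB = mv²/r, the momentum p = mv = qBr.
p = (1×1.60×10^-19)(0.0143)(4.46×10^-3) = 1.02×10^-23 kg·m/s.

p ≈ 1.02×10^-23 kg·m/s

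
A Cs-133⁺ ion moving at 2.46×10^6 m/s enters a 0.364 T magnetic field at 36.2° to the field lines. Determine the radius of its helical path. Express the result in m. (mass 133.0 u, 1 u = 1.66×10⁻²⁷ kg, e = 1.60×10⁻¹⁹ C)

Only the perpendicular component v⊥ = v sin36.2° = 1.45×10^6 m/s is bent by the field.
r = m v⊥ /(qB) = (2.21×10^-25)(1.45×10^6) / [(1×1.60×10^-19)(0.364)] = 5.51 m.

r ≈ 5.51 m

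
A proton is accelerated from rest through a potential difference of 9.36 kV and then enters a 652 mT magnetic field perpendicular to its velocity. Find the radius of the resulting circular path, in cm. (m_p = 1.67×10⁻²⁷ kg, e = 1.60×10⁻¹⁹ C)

r ≈ 2.14 cm

The kinetic energy gained is K = qV = (1×1.60×10^-19)(9360) = 1.50×10^-15 J.
v = √(2K/m) = 1.34×10^6 m/s.
r = mv/(qB) = (1.67×10^-27)(1.34×10^6) / [(1×1.60×10^-19)(0.652)] = 0.0214 m.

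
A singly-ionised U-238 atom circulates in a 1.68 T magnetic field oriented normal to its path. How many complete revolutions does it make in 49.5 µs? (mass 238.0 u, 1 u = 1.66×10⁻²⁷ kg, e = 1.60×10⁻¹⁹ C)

N = 5

T = 2πm/(qB) = 2π(3.9508×10^-25) / [(1×1.60×10^-19)(1.68)] = 9.2350×10^-6 s.
N = t/T = 4.95×10^-5 / 9.2350×10^-6 ≈ 5.36, so 5 complete revolutions.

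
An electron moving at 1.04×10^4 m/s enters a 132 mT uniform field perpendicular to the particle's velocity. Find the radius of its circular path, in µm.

r ≈ 0.449 µm

The magnetic force provides the centripetal force: qvB = mv²/r, so r = mv/(qB).
r = (9.11×10^-31 kg)(1.04×10^4 m/s) / [(1×1.60×10^-19 C)(0.132 T)] = 4.49×10^-7 m.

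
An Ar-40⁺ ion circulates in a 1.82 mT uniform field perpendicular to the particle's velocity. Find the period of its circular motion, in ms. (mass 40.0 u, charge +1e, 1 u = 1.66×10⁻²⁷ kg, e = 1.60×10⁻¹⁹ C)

T ≈ 1.43 ms

The cyclotron period is independent of speed: T = 2πm/(qB).
T = 2π(6.64×10^-26) / [(1×1.60×10^-19)(1.82×10^-3)] = 1.43×10^-3 s.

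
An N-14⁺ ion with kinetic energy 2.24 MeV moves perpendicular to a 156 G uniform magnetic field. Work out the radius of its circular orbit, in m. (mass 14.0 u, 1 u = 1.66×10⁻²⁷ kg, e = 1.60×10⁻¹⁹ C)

Convert the energy: K = 2.24 MeV = 3.58×10^-13 J.
v = √(2K/m) = √(2·3.58×10^-13/2.32×10^-26) = 5.55×10^6 m/s.
r = mv/(qB) = (2.32×10^-26)(5.55×10^6) / [(1×1.60×10^-19)(0.0156)] = 51.7 m.

r ≈ 51.7 m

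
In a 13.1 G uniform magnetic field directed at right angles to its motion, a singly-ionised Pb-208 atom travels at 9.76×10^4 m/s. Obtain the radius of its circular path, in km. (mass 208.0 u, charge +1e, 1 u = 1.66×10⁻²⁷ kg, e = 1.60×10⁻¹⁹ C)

The magnetic force provides the centripetal force: qvB = mv²/r, so r = mv/(qB).
r = (3.45×10^-25 kg)(9.76×10^4 m/s) / [(1×1.60×10^-19 C)(1.31×10^-3 T)] = 161 m.

r ≈ 0.161 km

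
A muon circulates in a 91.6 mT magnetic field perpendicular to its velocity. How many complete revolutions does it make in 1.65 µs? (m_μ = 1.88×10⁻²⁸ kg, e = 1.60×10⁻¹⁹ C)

T = 2πm/(qB) = 2π(1.88×10^-28) / [(1×1.60×10^-19)(0.0916)] = 8.0598×10^-8 s.
N = t/T = 1.65×10^-6 / 8.0598×10^-8 ≈ 20.47, so 20 complete revolutions.

N = 20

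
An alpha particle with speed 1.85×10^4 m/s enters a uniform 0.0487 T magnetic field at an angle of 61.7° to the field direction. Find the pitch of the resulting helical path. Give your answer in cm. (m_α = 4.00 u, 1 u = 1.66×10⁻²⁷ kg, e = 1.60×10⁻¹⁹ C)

The velocity component along B is v∥ = v cos61.7° = 8770 m/s.
The cyclotron period T = 2πm/(qB) = 2.68×10^-6 s is set by m, q, B alone.
Pitch = v∥·T = (8770)(2.68×10^-6) = 0.0235 m.

pitch ≈ 2.35 cm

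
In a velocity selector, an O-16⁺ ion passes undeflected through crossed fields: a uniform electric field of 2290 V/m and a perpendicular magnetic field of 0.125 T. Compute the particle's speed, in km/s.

For zero net force, qE = qvB, so v = E/B.
v = (2290) / (0.125) = 1.83×10^4 m/s.

v ≈ 18.3 km/s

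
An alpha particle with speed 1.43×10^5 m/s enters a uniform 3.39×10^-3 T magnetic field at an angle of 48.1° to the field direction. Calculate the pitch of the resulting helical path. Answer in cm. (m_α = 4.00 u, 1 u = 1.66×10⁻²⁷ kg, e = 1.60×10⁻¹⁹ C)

The velocity component along B is v∥ = v cos48.1° = 9.55×10^4 m/s.
The cyclotron period T = 2πm/(qB) = 3.85×10^-5 s is set by m, q, B alone.
Pitch = v∥·T = (9.55×10^4)(3.85×10^-5) = 3.67 m.

pitch ≈ 367 cm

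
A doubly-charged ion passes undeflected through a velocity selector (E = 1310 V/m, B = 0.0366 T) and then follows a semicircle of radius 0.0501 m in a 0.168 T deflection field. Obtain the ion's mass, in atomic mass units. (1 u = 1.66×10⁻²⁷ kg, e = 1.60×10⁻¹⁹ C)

m ≈ 45.3 u

v = E/B₁ = 3.58×10^4 m/s.
From r = mv/(qB₂), m = qB₂r/v = (2×1.60×10^-19)(0.168)(0.0501) / (3.58×10^4) = 7.53×10^-26 kg.
In atomic mass units: m = 7.53×10^-26 / 1.66×10^-27 = 45.3 u.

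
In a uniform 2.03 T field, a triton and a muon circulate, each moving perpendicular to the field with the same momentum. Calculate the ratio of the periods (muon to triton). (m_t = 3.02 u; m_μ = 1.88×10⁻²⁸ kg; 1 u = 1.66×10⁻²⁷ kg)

T = 2πm/(qB) is independent of speed, so T₂/T₁ = (m₂/q₂)/(m₁/q₁).
T_{muon}/T_{triton} = (1.88×10^-28/1e) / (5.01×10^-27/1e) = 0.0375.

ratio ≈ 0.0375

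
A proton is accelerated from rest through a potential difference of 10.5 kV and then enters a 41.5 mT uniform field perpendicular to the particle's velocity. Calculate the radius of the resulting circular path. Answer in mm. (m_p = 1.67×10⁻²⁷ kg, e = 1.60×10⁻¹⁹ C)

The kinetic energy gained is K = qV = (1×1.60×10^-19)(1.05×10^4) = 1.68×10^-15 J.
v = √(2K/m) = 1.42×10^6 m/s.
r = mv/(qB) = (1.67×10^-27)(1.42×10^6) / [(1×1.60×10^-19)(0.0415)] = 0.357 m.

r ≈ 357 mm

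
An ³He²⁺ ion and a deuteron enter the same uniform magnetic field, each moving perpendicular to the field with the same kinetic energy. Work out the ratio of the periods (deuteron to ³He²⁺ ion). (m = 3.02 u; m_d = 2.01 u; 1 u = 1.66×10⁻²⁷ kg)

T = 2πm/(qB) is independent of speed, so T₂/T₁ = (m₂/q₂)/(m₁/q₁).
T_{deuteron}/T_{³He²⁺ ion} = (3.34×10^-27/1e) / (5.01×10^-27/2e) = 1.33.

ratio ≈ 1.33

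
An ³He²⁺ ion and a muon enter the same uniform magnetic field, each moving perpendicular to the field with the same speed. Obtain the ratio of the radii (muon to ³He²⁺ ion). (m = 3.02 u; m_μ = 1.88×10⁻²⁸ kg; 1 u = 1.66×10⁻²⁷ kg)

ratio ≈ 0.0750

r = mv/(qB) ⇒ at equal v, r ∝ m/q.
r_{muon}/r_{³He²⁺ ion} = 0.0750.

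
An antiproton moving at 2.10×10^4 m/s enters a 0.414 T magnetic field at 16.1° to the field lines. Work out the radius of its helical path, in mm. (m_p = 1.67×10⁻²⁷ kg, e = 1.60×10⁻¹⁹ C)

Only the perpendicular component v⊥ = v sin16.1° = 5820 m/s is bent by the field.
r = m v⊥ /(qB) = (1.67×10^-27)(5820) / [(1×1.60×10^-19)(0.414)] = 1.47×10^-4 m.

r ≈ 0.147 mm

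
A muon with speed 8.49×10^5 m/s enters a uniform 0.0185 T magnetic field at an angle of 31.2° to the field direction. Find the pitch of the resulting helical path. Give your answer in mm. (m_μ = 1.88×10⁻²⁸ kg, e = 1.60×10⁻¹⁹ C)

The velocity component along B is v∥ = v cos31.2° = 7.26×10^5 m/s.
The cyclotron period T = 2πm/(qB) = 3.99×10^-7 s is set by m, q, B alone.
Pitch = v∥·T = (7.26×10^5)(3.99×10^-7) = 0.290 m.

pitch ≈ 290 mm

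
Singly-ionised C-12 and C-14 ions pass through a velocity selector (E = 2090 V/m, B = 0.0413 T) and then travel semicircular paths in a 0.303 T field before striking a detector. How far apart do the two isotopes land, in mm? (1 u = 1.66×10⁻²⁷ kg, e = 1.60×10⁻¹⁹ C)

Both emerge at v = E/B₁ = 5.06×10^4 m/s.
r = mv/(qB₂), so r₁ = 0.02079 m and r₂ = 0.02426 m, giving Δr = 3.47×10^-3 m.
After a semicircle each ion lands a diameter 2r from the entry slit, so the separation is 2Δr = 6.93×10^-3 m.

Δd ≈ 6.93 mm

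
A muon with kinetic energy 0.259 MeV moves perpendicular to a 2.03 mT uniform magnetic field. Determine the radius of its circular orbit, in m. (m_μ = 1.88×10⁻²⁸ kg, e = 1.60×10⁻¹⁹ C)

r ≈ 12.2 m

Convert the energy: K = 0.259 MeV = 4.14×10^-14 J.
v = √(2K/m) = √(2·4.14×10^-14/1.88×10^-28) = 2.10×10^7 m/s.
r = mv/(qB) = (1.88×10^-28)(2.10×10^7) / [(1×1.60×10^-19)(2.03×10^-3)] = 12.2 m.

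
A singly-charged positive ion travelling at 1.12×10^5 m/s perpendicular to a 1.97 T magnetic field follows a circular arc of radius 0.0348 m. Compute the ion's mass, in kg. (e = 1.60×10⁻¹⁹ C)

qvB = mv²/r ⇒ m = qBr/v.
m = (1×1.60×10^-19)(1.97)(0.0348) / (1.12×10^5) = 9.79×10^-26 kg.

m ≈ 9.79×10^-26 kg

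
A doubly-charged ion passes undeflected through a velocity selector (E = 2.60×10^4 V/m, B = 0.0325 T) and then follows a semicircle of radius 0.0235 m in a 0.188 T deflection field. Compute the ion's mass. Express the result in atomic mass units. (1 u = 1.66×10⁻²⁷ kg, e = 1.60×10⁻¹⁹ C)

m ≈ 1.06 u

v = E/B₁ = 8.00×10^5 m/s.
From r = mv/(qB₂), m = qB₂r/v = (2×1.60×10^-19)(0.188)(0.0235) / (8.00×10^5) = 1.77×10^-27 kg.
In atomic mass units: m = 1.77×10^-27 / 1.66×10^-27 = 1.06 u.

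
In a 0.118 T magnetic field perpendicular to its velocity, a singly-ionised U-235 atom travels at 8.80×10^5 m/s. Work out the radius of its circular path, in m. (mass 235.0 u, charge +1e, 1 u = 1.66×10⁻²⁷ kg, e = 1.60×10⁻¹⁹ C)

The magnetic force provides the centripetal force: qvB = mv²/r, so r = mv/(qB).
r = (3.90×10^-25 kg)(8.80×10^5 m/s) / [(1×1.60×10^-19 C)(0.118 T)] = 18.2 m.

r ≈ 18.2 m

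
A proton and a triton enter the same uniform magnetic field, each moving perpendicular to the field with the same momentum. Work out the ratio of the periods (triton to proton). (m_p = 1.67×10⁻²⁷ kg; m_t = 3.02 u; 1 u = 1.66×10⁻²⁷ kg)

ratio ≈ 3.00

T = 2πm/(qB) is independent of speed, so T₂/T₁ = (m₂/q₂)/(m₁/q₁).
T_{triton}/T_{proton} = (5.01×10^-27/1e) / (1.67×10^-27/1e) = 3.00.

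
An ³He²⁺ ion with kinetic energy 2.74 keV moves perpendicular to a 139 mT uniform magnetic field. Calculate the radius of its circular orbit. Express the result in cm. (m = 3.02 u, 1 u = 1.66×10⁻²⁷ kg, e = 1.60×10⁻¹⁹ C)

Convert the energy: K = 2.74 keV = 4.38×10^-16 J.
v = √(2K/m) = √(2·4.38×10^-16/5.01×10^-27) = 4.18×10^5 m/s.
r = mv/(qB) = (5.01×10^-27)(4.18×10^5) / [(2×1.60×10^-19)(0.139)] = 0.0471 m.

r ≈ 4.71 cm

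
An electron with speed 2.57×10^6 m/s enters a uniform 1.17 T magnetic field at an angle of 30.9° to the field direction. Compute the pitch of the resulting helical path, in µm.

pitch ≈ 67.4 µm

The velocity component along B is v∥ = v cos30.9° = 2.21×10^6 m/s.
The cyclotron period T = 2πm/(qB) = 3.06×10^-11 s is set by m, q, B alone.
Pitch = v∥·T = (2.21×10^6)(3.06×10^-11) = 6.74×10^-5 m.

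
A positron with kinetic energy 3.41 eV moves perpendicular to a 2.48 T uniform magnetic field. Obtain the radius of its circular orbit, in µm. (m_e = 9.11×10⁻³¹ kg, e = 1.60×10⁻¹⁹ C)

r ≈ 2.51 µm

Convert the energy: K = 3.41 eV = 5.46×10^-19 J.
v = √(2K/m) = √(2·5.46×10^-19/9.11×10^-31) = 1.09×10^6 m/s.
r = mv/(qB) = (9.11×10^-31)(1.09×10^6) / [(1×1.60×10^-19)(2.48)] = 2.51×10^-6 m.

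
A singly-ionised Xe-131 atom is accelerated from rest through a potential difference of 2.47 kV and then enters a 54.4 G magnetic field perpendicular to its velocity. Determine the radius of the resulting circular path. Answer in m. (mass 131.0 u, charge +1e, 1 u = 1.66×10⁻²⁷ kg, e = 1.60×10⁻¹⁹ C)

r ≈ 15.1 m

The kinetic energy gained is K = qV = (1×1.60×10^-19)(2470) = 3.95×10^-16 J.
v = √(2K/m) = 6.03×10^4 m/s.
r = mv/(qB) = (2.17×10^-25)(6.03×10^4) / [(1×1.60×10^-19)(5.44×10^-3)] = 15.1 m.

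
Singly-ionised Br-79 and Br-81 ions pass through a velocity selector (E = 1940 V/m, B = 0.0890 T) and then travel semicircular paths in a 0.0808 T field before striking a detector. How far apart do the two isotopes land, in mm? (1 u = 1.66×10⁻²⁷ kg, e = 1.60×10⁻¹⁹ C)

Both emerge at v = E/B₁ = 2.18×10^4 m/s.
r = mv/(qB₂), so r₁ = 0.22111 m and r₂ = 0.22671 m, giving Δr = 5.60×10^-3 m.
After a semicircle each ion lands a diameter 2r from the entry slit, so the separation is 2Δr = 0.0112 m.

Δd ≈ 11.2 mm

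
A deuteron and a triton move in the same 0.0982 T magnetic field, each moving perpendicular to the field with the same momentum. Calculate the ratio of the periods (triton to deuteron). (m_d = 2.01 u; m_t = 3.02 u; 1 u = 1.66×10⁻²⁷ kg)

ratio ≈ 1.50

T = 2πm/(qB) is independent of speed, so T₂/T₁ = (m₂/q₂)/(m₁/q₁).
T_{triton}/T_{deuteron} = (5.01×10^-27/1e) / (3.34×10^-27/1e) = 1.50.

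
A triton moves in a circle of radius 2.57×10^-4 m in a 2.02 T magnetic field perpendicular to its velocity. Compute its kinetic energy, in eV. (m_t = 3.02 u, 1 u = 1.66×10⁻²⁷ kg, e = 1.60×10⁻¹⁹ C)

v = qBr/m = (1×1.60×10^-19)(2.02)(2.57×10^-4) / (5.01×10^-27) = 1.66×10^4 m/s.
K = ½mv² = 0.5·(5.01×10^-27)·(1.66×10^4)² = 6.88×10^-19 J = 4.30 eV.

K ≈ 4.30 eV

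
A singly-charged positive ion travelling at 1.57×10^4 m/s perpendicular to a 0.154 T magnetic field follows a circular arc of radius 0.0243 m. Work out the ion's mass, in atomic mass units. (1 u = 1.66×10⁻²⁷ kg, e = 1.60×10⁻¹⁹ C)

qvB = mv²/r ⇒ m = qBr/v.
m = (1×1.60×10^-19)(0.154)(0.0243) / (1.57×10^4) = 3.81×10^-26 kg = 23.0 u.

m ≈ 23.0 u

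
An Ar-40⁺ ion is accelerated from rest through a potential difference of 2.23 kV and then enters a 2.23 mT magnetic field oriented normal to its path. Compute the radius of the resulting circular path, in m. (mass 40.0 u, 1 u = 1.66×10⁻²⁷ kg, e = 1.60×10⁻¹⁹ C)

The kinetic energy gained is K = qV = (1×1.60×10^-19)(2230) = 3.57×10^-16 J.
v = √(2K/m) = 1.04×10^5 m/s.
r = mv/(qB) = (6.64×10^-26)(1.04×10^5) / [(1×1.60×10^-19)(2.23×10^-3)] = 19.3 m.

r ≈ 19.3 m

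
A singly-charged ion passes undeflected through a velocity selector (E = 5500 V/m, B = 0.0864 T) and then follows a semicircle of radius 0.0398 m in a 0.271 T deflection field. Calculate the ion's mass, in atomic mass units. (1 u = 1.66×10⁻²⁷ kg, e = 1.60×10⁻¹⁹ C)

v = E/B₁ = 6.37×10^4 m/s.
From r = mv/(qB₂), m = qB₂r/v = (1×1.60×10^-19)(0.271)(0.0398) / (6.37×10^4) = 2.71×10^-26 kg.
In atomic mass units: m = 2.71×10^-26 / 1.66×10^-27 = 16.3 u.

m ≈ 16.3 u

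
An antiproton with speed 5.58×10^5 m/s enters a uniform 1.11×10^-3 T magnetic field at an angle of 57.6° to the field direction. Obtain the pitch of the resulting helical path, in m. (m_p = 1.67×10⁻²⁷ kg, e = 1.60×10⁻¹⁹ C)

pitch ≈ 17.7 m

The velocity component along B is v∥ = v cos57.6° = 2.99×10^5 m/s.
The cyclotron period T = 2πm/(qB) = 5.91×10^-5 s is set by m, q, B alone.
Pitch = v∥·T = (2.99×10^5)(5.91×10^-5) = 17.7 m.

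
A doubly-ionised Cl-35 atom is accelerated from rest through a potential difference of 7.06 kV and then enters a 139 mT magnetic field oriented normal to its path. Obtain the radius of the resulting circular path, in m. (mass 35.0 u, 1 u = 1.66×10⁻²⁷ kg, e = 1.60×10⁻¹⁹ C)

The kinetic energy gained is K = qV = (2×1.60×10^-19)(7060) = 2.26×10^-15 J.
v = √(2K/m) = 2.79×10^5 m/s.
r = mv/(qB) = (5.81×10^-26)(2.79×10^5) / [(2×1.60×10^-19)(0.139)] = 0.364 m.

r ≈ 0.364 m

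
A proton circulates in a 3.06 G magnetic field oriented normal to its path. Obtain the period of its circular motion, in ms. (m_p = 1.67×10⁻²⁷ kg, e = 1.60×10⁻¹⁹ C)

T ≈ 0.214 ms

The cyclotron period is independent of speed: T = 2πm/(qB).
T = 2π(1.67×10^-27) / [(1×1.60×10^-19)(3.06×10^-4)] = 2.14×10^-4 s.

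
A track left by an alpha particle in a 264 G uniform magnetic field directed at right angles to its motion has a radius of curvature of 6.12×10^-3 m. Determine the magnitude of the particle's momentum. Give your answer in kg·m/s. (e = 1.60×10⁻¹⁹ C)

Since qvB = mv²/r, the momentum p = mv = qBr.
p = (2×1.60×10^-19)(0.0264)(6.12×10^-3) = 5.17×10^-23 kg·m/s.

p ≈ 5.17×10^-23 kg·m/s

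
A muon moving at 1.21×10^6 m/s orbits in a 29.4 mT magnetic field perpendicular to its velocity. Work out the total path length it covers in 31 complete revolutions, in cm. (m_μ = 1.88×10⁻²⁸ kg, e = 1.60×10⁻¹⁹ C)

r = mv/(qB) = 0.0484 m, so one revolution covers 2πr = 0.304 m.
In 31 revolutions: L = 31·2πr = 9.42 m.

L ≈ 942 cm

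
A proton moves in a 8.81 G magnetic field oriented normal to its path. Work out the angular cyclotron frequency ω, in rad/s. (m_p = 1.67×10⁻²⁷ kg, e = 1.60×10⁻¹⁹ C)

ω = qB/m = (1×1.60×10^-19)(8.81×10^-4) / (1.67×10^-27) = 8.44×10^4 rad/s.

ω ≈ 8.44×10^4 rad/s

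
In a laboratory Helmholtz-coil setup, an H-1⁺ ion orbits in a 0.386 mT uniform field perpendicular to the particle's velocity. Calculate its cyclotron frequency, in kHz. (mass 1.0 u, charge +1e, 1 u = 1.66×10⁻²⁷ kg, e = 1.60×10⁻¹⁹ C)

f = qB/(2πm) = (1×1.60×10^-19)(3.86×10^-4) / [2π(1.66×10^-27)] = 5920 Hz.

f ≈ 5.92 kHz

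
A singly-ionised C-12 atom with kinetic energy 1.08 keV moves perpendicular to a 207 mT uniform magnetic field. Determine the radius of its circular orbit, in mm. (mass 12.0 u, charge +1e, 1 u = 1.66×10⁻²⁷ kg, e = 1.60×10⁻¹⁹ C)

r ≈ 79.2 mm

Convert the energy: K = 1.08 keV = 1.73×10^-16 J.
v = √(2K/m) = √(2·1.73×10^-16/1.99×10^-26) = 1.32×10^5 m/s.
r = mv/(qB) = (1.99×10^-26)(1.32×10^5) / [(1×1.60×10^-19)(0.207)] = 0.0792 m.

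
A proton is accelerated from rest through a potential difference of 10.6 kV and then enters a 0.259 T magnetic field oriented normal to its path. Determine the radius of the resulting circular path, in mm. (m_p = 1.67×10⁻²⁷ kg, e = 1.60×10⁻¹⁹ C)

r ≈ 57.4 mm

The kinetic energy gained is K = qV = (1×1.60×10^-19)(1.06×10^4) = 1.70×10^-15 J.
v = √(2K/m) = 1.43×10^6 m/s.
r = mv/(qB) = (1.67×10^-27)(1.43×10^6) / [(1×1.60×10^-19)(0.259)] = 0.0574 m.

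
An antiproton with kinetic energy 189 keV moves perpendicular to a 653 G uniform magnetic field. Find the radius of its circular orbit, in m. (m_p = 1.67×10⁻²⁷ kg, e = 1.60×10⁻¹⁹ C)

Convert the energy: K = 189 keV = 3.02×10^-14 J.
v = √(2K/m) = √(2·3.02×10^-14/1.67×10^-27) = 6.02×10^6 m/s.
r = mv/(qB) = (1.67×10^-27)(6.02×10^6) / [(1×1.60×10^-19)(0.0653)] = 0.962 m.

r ≈ 0.962 m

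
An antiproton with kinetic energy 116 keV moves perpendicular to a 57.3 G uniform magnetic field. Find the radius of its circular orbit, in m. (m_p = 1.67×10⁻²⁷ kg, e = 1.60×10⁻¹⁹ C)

Convert the energy: K = 116 keV = 1.86×10^-14 J.
v = √(2K/m) = √(2·1.86×10^-14/1.67×10^-27) = 4.71×10^6 m/s.
r = mv/(qB) = (1.67×10^-27)(4.71×10^6) / [(1×1.60×10^-19)(5.73×10^-3)] = 8.59 m.

r ≈ 8.59 m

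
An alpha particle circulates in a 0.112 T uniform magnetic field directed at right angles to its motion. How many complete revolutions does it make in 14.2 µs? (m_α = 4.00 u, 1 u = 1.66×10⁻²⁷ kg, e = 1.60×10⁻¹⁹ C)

T = 2πm/(qB) = 2π(6.64×10^-27) / [(2×1.60×10^-19)(0.112)] = 1.1641×10^-6 s.
N = t/T = 1.42×10^-5 / 1.1641×10^-6 ≈ 12.20, so 12 complete revolutions.

N = 12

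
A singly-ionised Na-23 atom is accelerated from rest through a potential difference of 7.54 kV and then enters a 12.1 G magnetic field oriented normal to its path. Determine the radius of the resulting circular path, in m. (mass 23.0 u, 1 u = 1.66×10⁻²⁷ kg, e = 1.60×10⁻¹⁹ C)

r ≈ 49.6 m

The kinetic energy gained is K = qV = (1×1.60×10^-19)(7540) = 1.21×10^-15 J.
v = √(2K/m) = 2.51×10^5 m/s.
r = mv/(qB) = (3.82×10^-26)(2.51×10^5) / [(1×1.60×10^-19)(1.21×10^-3)] = 49.6 m.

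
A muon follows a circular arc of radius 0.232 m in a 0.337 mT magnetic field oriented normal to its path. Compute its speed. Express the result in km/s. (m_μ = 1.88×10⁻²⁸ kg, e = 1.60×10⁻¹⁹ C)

v ≈ 66.5 km/s

From qvB = mv²/r, v = qBr/m.
v = (1×1.60×10^-19)(3.37×10^-4)(0.232) / (1.88×10^-28) = 6.65×10^4 m/s.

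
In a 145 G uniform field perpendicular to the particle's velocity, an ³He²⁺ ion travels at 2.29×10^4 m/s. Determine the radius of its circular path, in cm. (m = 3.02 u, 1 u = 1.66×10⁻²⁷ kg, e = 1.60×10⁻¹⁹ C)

The magnetic force provides the centripetal force: qvB = mv²/r, so r = mv/(qB).
r = (5.01×10^-27 kg)(2.29×10^4 m/s) / [(2×1.60×10^-19 C)(0.0145 T)] = 0.0247 m.

r ≈ 2.47 cm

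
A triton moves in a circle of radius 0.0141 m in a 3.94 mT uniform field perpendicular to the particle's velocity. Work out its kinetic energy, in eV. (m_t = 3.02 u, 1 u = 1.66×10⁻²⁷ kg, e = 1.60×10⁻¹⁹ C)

v = qBr/m = (1×1.60×10^-19)(3.94×10^-3)(0.0141) / (5.01×10^-27) = 1770 m/s.
K = ½mv² = 0.5·(5.01×10^-27)·(1770)² = 7.88×10^-21 J = 0.0492 eV.

K ≈ 0.0492 eV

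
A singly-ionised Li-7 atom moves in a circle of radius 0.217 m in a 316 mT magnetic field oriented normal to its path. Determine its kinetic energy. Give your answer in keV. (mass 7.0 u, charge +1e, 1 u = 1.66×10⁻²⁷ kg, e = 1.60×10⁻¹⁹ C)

v = qBr/m = (1×1.60×10^-19)(0.316)(0.217) / (1.16×10^-26) = 9.44×10^5 m/s.
K = ½mv² = 0.5·(1.16×10^-26)·(9.44×10^5)² = 5.18×10^-15 J = 32.4 keV.

K ≈ 32.4 keV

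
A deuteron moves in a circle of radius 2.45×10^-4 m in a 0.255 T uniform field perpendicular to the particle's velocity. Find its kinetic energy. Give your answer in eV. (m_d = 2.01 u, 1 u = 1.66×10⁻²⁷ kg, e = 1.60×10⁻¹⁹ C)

v = qBr/m = (1×1.60×10^-19)(0.255)(2.45×10^-4) / (3.34×10^-27) = 3000 m/s.
K = ½mv² = 0.5·(3.34×10^-27)·(3000)² = 1.50×10^-20 J = 0.0936 eV.

K ≈ 0.0936 eV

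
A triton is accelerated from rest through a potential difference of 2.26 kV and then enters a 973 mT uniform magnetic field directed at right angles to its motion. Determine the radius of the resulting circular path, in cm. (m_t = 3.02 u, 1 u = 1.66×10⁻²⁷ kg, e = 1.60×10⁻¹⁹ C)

The kinetic energy gained is K = qV = (1×1.60×10^-19)(2260) = 3.62×10^-16 J.
v = √(2K/m) = 3.80×10^5 m/s.
r = mv/(qB) = (5.01×10^-27)(3.80×10^5) / [(1×1.60×10^-19)(0.973)] = 0.0122 m.

r ≈ 1.22 cm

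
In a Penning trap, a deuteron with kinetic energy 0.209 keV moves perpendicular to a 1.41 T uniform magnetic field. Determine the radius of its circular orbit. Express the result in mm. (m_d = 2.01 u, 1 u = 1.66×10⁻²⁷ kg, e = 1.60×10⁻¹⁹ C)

r ≈ 2.09 mm

Convert the energy: K = 0.209 keV = 3.34×10^-17 J.
v = √(2K/m) = √(2·3.34×10^-17/3.34×10^-27) = 1.42×10^5 m/s.
r = mv/(qB) = (3.34×10^-27)(1.42×10^5) / [(1×1.60×10^-19)(1.41)] = 2.09×10^-3 m.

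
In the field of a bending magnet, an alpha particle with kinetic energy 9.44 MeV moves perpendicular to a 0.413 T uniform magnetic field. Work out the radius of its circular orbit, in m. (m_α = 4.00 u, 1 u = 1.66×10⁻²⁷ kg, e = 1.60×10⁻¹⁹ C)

Convert the energy: K = 9.44 MeV = 1.51×10^-12 J.
v = √(2K/m) = √(2·1.51×10^-12/6.64×10^-27) = 2.13×10^7 m/s.
r = mv/(qB) = (6.64×10^-27)(2.13×10^7) / [(2×1.60×10^-19)(0.413)] = 1.07 m.

r ≈ 1.07 m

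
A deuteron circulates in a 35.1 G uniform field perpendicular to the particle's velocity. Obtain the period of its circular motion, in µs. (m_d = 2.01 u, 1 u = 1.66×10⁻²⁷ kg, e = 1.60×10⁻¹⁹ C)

The cyclotron period is independent of speed: T = 2πm/(qB).
T = 2π(3.34×10^-27) / [(1×1.60×10^-19)(3.51×10^-3)] = 3.73×10^-5 s.

T ≈ 37.3 µs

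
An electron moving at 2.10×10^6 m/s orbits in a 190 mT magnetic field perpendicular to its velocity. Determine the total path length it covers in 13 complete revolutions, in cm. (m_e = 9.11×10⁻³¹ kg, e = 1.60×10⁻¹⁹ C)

L ≈ 0.514 cm

r = mv/(qB) = 6.29×10^-5 m, so one revolution covers 2πr = 3.95×10^-4 m.
In 13 revolutions: L = 13·2πr = 5.14×10^-3 m.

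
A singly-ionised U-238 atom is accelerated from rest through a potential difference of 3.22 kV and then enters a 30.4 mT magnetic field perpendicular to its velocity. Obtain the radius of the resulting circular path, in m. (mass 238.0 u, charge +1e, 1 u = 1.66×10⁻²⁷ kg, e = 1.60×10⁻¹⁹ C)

The kinetic energy gained is K = qV = (1×1.60×10^-19)(3220) = 5.15×10^-16 J.
v = √(2K/m) = 5.11×10^4 m/s.
r = mv/(qB) = (3.95×10^-25)(5.11×10^4) / [(1×1.60×10^-19)(0.0304)] = 4.15 m.

r ≈ 4.15 m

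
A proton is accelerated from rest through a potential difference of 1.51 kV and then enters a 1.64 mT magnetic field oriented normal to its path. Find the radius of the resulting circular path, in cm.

r ≈ 342 cm

The kinetic energy gained is K = qV = (1×1.60×10^-19)(1510) = 2.42×10^-16 J.
v = √(2K/m) = 5.38×10^5 m/s.
r = mv/(qB) = (1.67×10^-27)(5.38×10^5) / [(1×1.60×10^-19)(1.64×10^-3)] = 3.42 m.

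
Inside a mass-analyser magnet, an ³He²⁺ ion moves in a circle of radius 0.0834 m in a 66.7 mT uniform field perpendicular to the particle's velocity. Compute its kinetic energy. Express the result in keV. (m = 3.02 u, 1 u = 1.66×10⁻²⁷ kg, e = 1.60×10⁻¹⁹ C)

v = qBr/m = (2×1.60×10^-19)(0.0667)(0.0834) / (5.01×10^-27) = 3.55×10^5 m/s.
K = ½mv² = 0.5·(5.01×10^-27)·(3.55×10^5)² = 3.16×10^-16 J = 1.98 keV.

K ≈ 1.98 keV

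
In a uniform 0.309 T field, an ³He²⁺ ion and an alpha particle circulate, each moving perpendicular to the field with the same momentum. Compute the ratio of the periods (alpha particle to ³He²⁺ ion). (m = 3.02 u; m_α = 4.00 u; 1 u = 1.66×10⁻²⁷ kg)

T = 2πm/(qB) is independent of speed, so T₂/T₁ = (m₂/q₂)/(m₁/q₁).
T_{alpha particle}/T_{³He²⁺ ion} = (6.64×10^-27/2e) / (5.01×10^-27/2e) = 1.32.

ratio ≈ 1.32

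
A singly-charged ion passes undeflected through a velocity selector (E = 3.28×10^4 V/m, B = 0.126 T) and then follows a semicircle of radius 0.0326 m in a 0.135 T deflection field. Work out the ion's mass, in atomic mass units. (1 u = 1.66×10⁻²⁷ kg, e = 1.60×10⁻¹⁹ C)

m ≈ 1.63 u

v = E/B₁ = 2.60×10^5 m/s.
From r = mv/(qB₂), m = qB₂r/v = (1×1.60×10^-19)(0.135)(0.0326) / (2.60×10^5) = 2.71×10^-27 kg.
In atomic mass units: m = 2.71×10^-27 / 1.66×10^-27 = 1.63 u.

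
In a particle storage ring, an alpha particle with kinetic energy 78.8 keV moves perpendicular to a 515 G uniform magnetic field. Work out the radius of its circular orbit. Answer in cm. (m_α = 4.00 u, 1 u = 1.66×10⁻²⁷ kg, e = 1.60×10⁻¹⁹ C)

Convert the energy: K = 78.8 keV = 1.26×10^-14 J.
v = √(2K/m) = √(2·1.26×10^-14/6.64×10^-27) = 1.95×10^6 m/s.
r = mv/(qB) = (6.64×10^-27)(1.95×10^6) / [(2×1.60×10^-19)(0.0515)] = 0.785 m.

r ≈ 78.5 cm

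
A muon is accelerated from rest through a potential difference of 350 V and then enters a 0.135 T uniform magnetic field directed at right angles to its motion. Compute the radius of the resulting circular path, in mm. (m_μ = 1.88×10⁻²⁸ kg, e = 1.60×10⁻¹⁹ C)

r ≈ 6.72 mm

The kinetic energy gained is K = qV = (1×1.60×10^-19)(350) = 5.60×10^-17 J.
v = √(2K/m) = 7.72×10^5 m/s.
r = mv/(qB) = (1.88×10^-28)(7.72×10^5) / [(1×1.60×10^-19)(0.135)] = 6.72×10^-3 m.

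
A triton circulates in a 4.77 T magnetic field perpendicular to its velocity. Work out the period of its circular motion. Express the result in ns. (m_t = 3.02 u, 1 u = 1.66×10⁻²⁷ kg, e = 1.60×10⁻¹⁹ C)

T ≈ 41.3 ns

The cyclotron period is independent of speed: T = 2πm/(qB).
T = 2π(5.01×10^-27) / [(1×1.60×10^-19)(4.77)] = 4.13×10^-8 s.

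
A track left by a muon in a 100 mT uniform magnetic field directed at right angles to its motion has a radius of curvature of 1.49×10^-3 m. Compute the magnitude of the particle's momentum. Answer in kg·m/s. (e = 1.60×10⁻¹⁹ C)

Since qvB = mv²/r, the momentum p = mv = qBr.
p = (1×1.60×10^-19)(0.100)(1.49×10^-3) = 2.38×10^-23 kg·m/s.

p ≈ 2.38×10^-23 kg·m/s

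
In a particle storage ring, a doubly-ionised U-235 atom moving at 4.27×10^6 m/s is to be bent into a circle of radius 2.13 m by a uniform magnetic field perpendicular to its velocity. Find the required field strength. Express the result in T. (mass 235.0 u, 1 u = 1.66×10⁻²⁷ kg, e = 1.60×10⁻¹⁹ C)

qvB = mv²/r gives B = mv/(qr).
B = (3.90×10^-25)(4.27×10^6) / [(2×1.60×10^-19)(2.13)] = 2.44 T.

B ≈ 2.44 T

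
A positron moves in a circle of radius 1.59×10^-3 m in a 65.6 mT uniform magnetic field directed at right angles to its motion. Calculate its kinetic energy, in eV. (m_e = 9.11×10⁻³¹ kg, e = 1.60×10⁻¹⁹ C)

K ≈ 955 eV

v = qBr/m = (1×1.60×10^-19)(0.0656)(1.59×10^-3) / (9.11×10^-31) = 1.83×10^7 m/s.
K = ½mv² = 0.5·(9.11×10^-31)·(1.83×10^7)² = 1.53×10^-16 J = 955 eV.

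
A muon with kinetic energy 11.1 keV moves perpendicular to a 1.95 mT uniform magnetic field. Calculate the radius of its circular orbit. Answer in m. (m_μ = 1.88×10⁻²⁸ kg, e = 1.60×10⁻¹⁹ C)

r ≈ 2.62 m

Convert the energy: K = 11.1 keV = 1.78×10^-15 J.
v = √(2K/m) = √(2·1.78×10^-15/1.88×10^-28) = 4.35×10^6 m/s.
r = mv/(qB) = (1.88×10^-28)(4.35×10^6) / [(1×1.60×10^-19)(1.95×10^-3)] = 2.62 m.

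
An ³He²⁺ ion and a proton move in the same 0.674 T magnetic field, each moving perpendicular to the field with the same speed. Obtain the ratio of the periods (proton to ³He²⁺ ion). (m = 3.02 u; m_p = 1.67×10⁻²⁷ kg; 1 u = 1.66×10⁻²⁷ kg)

T = 2πm/(qB) is independent of speed, so T₂/T₁ = (m₂/q₂)/(m₁/q₁).
T_{proton}/T_{³He²⁺ ion} = (1.67×10^-27/1e) / (5.01×10^-27/2e) = 0.666.

ratio ≈ 0.666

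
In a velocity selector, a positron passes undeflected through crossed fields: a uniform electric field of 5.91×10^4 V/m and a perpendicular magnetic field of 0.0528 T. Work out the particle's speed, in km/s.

v ≈ 1120 km/s

For zero net force, qE = qvB, so v = E/B.
v = (5.91×10^4) / (0.0528) = 1.12×10^6 m/s.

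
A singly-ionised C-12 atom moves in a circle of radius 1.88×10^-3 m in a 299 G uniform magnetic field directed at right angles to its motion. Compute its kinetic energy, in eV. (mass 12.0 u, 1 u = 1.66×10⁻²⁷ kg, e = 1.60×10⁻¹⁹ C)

K ≈ 0.0127 eV

v = qBr/m = (1×1.60×10^-19)(0.0299)(1.88×10^-3) / (1.99×10^-26) = 452 m/s.
K = ½mv² = 0.5·(1.99×10^-26)·(452)² = 2.03×10^-21 J = 0.0127 eV.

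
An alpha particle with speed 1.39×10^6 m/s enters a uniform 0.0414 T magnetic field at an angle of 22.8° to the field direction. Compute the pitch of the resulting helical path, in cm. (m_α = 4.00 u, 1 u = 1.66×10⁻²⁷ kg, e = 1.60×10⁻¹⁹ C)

The velocity component along B is v∥ = v cos22.8° = 1.28×10^6 m/s.
The cyclotron period T = 2πm/(qB) = 3.15×10^-6 s is set by m, q, B alone.
Pitch = v∥·T = (1.28×10^6)(3.15×10^-6) = 4.04 m.

pitch ≈ 404 cm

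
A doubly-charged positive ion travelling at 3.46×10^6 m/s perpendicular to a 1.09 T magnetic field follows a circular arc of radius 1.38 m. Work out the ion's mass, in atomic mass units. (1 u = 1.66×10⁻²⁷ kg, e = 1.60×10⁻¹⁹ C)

qvB = mv²/r ⇒ m = qBr/v.
m = (2×1.60×10^-19)(1.09)(1.38) / (3.46×10^6) = 1.39×10^-25 kg = 83.8 u.

m ≈ 83.8 u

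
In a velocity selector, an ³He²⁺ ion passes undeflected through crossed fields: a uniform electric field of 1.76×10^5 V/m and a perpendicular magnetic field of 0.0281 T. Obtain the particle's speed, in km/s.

For zero net force, qE = qvB, so v = E/B.
v = (1.76×10^5) / (0.0281) = 6.26×10^6 m/s.

v ≈ 6260 km/s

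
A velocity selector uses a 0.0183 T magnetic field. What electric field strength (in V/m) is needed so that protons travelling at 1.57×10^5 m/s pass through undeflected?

E ≈ 2870 V/m

qE = qvB ⇒ E = vB = (1.57×10^5)(0.0183) = 2870 V/m.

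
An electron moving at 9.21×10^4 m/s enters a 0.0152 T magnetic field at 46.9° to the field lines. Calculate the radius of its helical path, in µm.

r ≈ 25.2 µm

Only the perpendicular component v⊥ = v sin46.9° = 6.72×10^4 m/s is bent by the field.
r = m v⊥ /(qB) = (9.11×10^-31)(6.72×10^4) / [(1×1.60×10^-19)(0.0152)] = 2.52×10^-5 m.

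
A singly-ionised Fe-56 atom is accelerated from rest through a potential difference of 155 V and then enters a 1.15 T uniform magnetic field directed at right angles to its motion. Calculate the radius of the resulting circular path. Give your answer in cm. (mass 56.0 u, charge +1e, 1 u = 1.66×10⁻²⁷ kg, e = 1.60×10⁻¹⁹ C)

r ≈ 1.17 cm

The kinetic energy gained is K = qV = (1×1.60×10^-19)(155) = 2.48×10^-17 J.
v = √(2K/m) = 2.31×10^4 m/s.
r = mv/(qB) = (9.30×10^-26)(2.31×10^4) / [(1×1.60×10^-19)(1.15)] = 0.0117 m.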